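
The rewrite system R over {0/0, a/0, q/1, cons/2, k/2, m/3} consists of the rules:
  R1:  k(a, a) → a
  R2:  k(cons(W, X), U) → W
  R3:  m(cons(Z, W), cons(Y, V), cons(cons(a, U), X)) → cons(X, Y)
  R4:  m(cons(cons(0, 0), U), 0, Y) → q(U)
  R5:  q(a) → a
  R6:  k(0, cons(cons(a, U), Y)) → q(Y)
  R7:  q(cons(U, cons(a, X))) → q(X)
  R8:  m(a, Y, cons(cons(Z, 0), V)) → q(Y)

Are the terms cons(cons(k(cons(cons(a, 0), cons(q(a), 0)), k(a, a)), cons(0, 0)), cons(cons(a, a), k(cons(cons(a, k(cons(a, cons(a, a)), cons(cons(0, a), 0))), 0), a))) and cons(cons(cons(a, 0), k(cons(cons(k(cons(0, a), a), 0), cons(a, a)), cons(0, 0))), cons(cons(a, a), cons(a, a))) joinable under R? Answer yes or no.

Reduce t₁ = cons(cons(k(cons(cons(a, 0), cons(q(a), 0)), k(a, a)), cons(0, 0)), cons(cons(a, a), k(cons(cons(a, k(cons(a, cons(a, a)), cons(cons(0, a), 0))), 0), a))):
1. cons(cons(k(cons(cons(a, 0), cons(q(a), 0)), k(a, a)), cons(0, 0)), cons(cons(a, a), k(cons(cons(a, k(cons(a, cons(a, a)), cons(cons(0, a), 0))), 0), a)))  →  cons(cons(cons(a, 0), cons(0, 0)), cons(cons(a, a), k(cons(cons(a, k(cons(a, cons(a, a)), cons(cons(0, a), 0))), 0), a)))   [R2 at 1.1]
2. cons(cons(cons(a, 0), cons(0, 0)), cons(cons(a, a), k(cons(cons(a, k(cons(a, cons(a, a)), cons(cons(0, a), 0))), 0), a)))  →  cons(cons(cons(a, 0), cons(0, 0)), cons(cons(a, a), cons(a, k(cons(a, cons(a, a)), cons(cons(0, a), 0)))))   [R2 at 2.2]
3. cons(cons(cons(a, 0), cons(0, 0)), cons(cons(a, a), cons(a, k(cons(a, cons(a, a)), cons(cons(0, a), 0)))))  →  cons(cons(cons(a, 0), cons(0, 0)), cons(cons(a, a), cons(a, a)))   [R2 at 2.2.2]

Reduce t₂ = cons(cons(cons(a, 0), k(cons(cons(k(cons(0, a), a), 0), cons(a, a)), cons(0, 0))), cons(cons(a, a), cons(a, a))):
1. cons(cons(cons(a, 0), k(cons(cons(k(cons(0, a), a), 0), cons(a, a)), cons(0, 0))), cons(cons(a, a), cons(a, a)))  →  cons(cons(cons(a, 0), cons(k(cons(0, a), a), 0)), cons(cons(a, a), cons(a, a)))   [R2 at 1.2]
2. cons(cons(cons(a, 0), cons(k(cons(0, a), a), 0)), cons(cons(a, a), cons(a, a)))  →  cons(cons(cons(a, 0), cons(0, 0)), cons(cons(a, a), cons(a, a)))   [R2 at 1.2.1]

yes — NF(t₁) = cons(cons(cons(a, 0), cons(0, 0)), cons(cons(a, a), cons(a, a))), NF(t₂) = cons(cons(cons(a, 0), cons(0, 0)), cons(cons(a, a), cons(a, a)))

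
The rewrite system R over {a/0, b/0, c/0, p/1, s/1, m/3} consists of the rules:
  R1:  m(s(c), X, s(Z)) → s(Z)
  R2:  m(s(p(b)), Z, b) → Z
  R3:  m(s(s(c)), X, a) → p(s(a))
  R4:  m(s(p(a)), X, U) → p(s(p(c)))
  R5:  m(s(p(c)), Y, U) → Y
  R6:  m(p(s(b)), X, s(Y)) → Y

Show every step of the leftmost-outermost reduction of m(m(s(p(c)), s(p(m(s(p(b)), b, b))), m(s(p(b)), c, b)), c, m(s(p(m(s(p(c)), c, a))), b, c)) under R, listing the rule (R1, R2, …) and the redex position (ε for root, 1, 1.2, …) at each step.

1. m(m(s(p(c)), s(p(m(s(p(b)), b, b))), m(s(p(b)), c, b)), c, m(s(p(m(s(p(c)), c, a))), b, c))  →  m(s(p(m(s(p(b)), b, b))), c, m(s(p(m(s(p(c)), c, a))), b, c))   [R5 at 1]
2. m(s(p(m(s(p(b)), b, b))), c, m(s(p(m(s(p(c)), c, a))), b, c))  →  m(s(p(b)), c, m(s(p(m(s(p(c)), c, a))), b, c))   [R2 at 1.1.1]
3. m(s(p(b)), c, m(s(p(m(s(p(c)), c, a))), b, c))  →  m(s(p(b)), c, m(s(p(c)), b, c))   [R5 at 3.1.1.1]
4. m(s(p(b)), c, m(s(p(c)), b, c))  →  m(s(p(b)), c, b)   [R5 at 3]
5. m(s(p(b)), c, b)  →  c   [R2 at ε]

c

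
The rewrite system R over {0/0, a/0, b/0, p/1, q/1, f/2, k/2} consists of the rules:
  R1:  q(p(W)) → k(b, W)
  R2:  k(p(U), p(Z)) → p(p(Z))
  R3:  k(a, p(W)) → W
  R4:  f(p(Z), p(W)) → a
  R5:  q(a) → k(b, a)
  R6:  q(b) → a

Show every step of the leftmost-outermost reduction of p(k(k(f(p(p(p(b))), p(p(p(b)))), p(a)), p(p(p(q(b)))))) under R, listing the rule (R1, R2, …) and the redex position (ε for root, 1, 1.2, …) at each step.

p(p(p(a)))

1. p(k(k(f(p(p(p(b))), p(p(p(b)))), p(a)), p(p(p(q(b))))))  →  p(k(k(a, p(a)), p(p(p(q(b))))))   [R4 at 1.1.1]
2. p(k(k(a, p(a)), p(p(p(q(b))))))  →  p(k(a, p(p(p(q(b))))))   [R3 at 1.1]
3. p(k(a, p(p(p(q(b))))))  →  p(p(p(q(b))))   [R3 at 1]
4. p(p(p(q(b))))  →  p(p(p(a)))   [R6 at 1.1.1]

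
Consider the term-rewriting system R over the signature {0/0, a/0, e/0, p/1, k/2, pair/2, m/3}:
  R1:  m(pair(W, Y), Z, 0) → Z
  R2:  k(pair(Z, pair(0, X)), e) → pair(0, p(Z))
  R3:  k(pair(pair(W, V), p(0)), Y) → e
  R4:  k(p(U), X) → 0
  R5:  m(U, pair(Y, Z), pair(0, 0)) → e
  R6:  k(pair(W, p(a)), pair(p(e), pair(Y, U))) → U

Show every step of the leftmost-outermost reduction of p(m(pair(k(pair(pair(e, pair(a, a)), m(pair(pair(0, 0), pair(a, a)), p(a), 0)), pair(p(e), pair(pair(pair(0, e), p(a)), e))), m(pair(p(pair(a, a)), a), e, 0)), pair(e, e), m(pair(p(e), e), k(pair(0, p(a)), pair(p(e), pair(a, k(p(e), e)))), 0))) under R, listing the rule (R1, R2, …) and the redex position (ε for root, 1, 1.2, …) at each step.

p(pair(e, e))

1. p(m(pair(k(pair(pair(e, pair(a, a)), m(pair(pair(0, 0), pair(a, a)), p(a), 0)), pair(p(e), pair(pair(pair(0, e), p(a)), e))), m(pair(p(pair(a, a)), a), e, 0)), pair(e, e), m(pair(p(e), e), k(pair(0, p(a)), pair(p(e), pair(a, k(p(e), e)))), 0)))  →  p(m(pair(k(pair(pair(e, pair(a, a)), p(a)), pair(p(e), pair(pair(pair(0, e), p(a)), e))), m(pair(p(pair(a, a)), a), e, 0)), pair(e, e), m(pair(p(e), e), k(pair(0, p(a)), pair(p(e), pair(a, k(p(e), e)))), 0)))   [R1 at 1.1.1.1.2]
2. p(m(pair(k(pair(pair(e, pair(a, a)), p(a)), pair(p(e), pair(pair(pair(0, e), p(a)), e))), m(pair(p(pair(a, a)), a), e, 0)), pair(e, e), m(pair(p(e), e), k(pair(0, p(a)), pair(p(e), pair(a, k(p(e), e)))), 0)))  →  p(m(pair(e, m(pair(p(pair(a, a)), a), e, 0)), pair(e, e), m(pair(p(e), e), k(pair(0, p(a)), pair(p(e), pair(a, k(p(e), e)))), 0)))   [R6 at 1.1.1]
3. p(m(pair(e, m(pair(p(pair(a, a)), a), e, 0)), pair(e, e), m(pair(p(e), e), k(pair(0, p(a)), pair(p(e), pair(a, k(p(e), e)))), 0)))  →  p(m(pair(e, e), pair(e, e), m(pair(p(e), e), k(pair(0, p(a)), pair(p(e), pair(a, k(p(e), e)))), 0)))   [R1 at 1.1.2]
4. p(m(pair(e, e), pair(e, e), m(pair(p(e), e), k(pair(0, p(a)), pair(p(e), pair(a, k(p(e), e)))), 0)))  →  p(m(pair(e, e), pair(e, e), k(pair(0, p(a)), pair(p(e), pair(a, k(p(e), e))))))   [R1 at 1.3]
5. p(m(pair(e, e), pair(e, e), k(pair(0, p(a)), pair(p(e), pair(a, k(p(e), e))))))  →  p(m(pair(e, e), pair(e, e), k(p(e), e)))   [R6 at 1.3]
6. p(m(pair(e, e), pair(e, e), k(p(e), e)))  →  p(m(pair(e, e), pair(e, e), 0))   [R4 at 1.3]
7. p(m(pair(e, e), pair(e, e), 0))  →  p(pair(e, e))   [R1 at 1]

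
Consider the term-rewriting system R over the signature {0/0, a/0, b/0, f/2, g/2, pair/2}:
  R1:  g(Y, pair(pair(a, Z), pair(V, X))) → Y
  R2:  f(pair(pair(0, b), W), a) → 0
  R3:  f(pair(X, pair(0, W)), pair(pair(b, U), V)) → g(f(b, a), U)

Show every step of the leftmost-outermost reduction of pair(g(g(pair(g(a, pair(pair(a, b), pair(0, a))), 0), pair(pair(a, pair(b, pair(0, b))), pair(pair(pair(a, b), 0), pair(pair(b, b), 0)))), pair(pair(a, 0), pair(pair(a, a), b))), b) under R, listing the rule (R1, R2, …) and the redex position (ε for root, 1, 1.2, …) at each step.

1. pair(g(g(pair(g(a, pair(pair(a, b), pair(0, a))), 0), pair(pair(a, pair(b, pair(0, b))), pair(pair(pair(a, b), 0), pair(pair(b, b), 0)))), pair(pair(a, 0), pair(pair(a, a), b))), b)  →  pair(g(pair(g(a, pair(pair(a, b), pair(0, a))), 0), pair(pair(a, pair(b, pair(0, b))), pair(pair(pair(a, b), 0), pair(pair(b, b), 0)))), b)   [R1 at 1]
2. pair(g(pair(g(a, pair(pair(a, b), pair(0, a))), 0), pair(pair(a, pair(b, pair(0, b))), pair(pair(pair(a, b), 0), pair(pair(b, b), 0)))), b)  →  pair(pair(g(a, pair(pair(a, b), pair(0, a))), 0), b)   [R1 at 1]
3. pair(pair(g(a, pair(pair(a, b), pair(0, a))), 0), b)  →  pair(pair(a, 0), b)   [R1 at 1.1]

pair(pair(a, 0), b)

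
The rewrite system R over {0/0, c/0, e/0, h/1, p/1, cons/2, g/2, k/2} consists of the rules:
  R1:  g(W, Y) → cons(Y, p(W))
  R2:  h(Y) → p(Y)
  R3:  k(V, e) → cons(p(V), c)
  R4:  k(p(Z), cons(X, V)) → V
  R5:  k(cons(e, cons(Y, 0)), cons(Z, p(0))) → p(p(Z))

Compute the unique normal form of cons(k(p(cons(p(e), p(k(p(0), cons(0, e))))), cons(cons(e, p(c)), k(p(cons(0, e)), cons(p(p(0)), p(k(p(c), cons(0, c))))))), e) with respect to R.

1. cons(k(p(cons(p(e), p(k(p(0), cons(0, e))))), cons(cons(e, p(c)), k(p(cons(0, e)), cons(p(p(0)), p(k(p(c), cons(0, c))))))), e)  →  cons(k(p(cons(0, e)), cons(p(p(0)), p(k(p(c), cons(0, c))))), e)   [R4 at 1]
2. cons(k(p(cons(0, e)), cons(p(p(0)), p(k(p(c), cons(0, c))))), e)  →  cons(p(k(p(c), cons(0, c))), e)   [R4 at 1]
3. cons(p(k(p(c), cons(0, c))), e)  →  cons(p(c), e)   [R4 at 1.1]

cons(p(c), e)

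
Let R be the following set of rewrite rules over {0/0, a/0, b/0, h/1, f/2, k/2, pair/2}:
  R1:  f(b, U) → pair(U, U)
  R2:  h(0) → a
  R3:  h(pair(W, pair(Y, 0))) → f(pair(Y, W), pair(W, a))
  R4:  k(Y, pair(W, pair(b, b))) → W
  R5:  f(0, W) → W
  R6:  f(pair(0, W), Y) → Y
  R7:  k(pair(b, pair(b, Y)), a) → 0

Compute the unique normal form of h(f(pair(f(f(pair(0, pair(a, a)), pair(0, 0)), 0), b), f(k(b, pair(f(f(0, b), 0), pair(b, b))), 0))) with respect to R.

1. h(f(pair(f(f(pair(0, pair(a, a)), pair(0, 0)), 0), b), f(k(b, pair(f(f(0, b), 0), pair(b, b))), 0)))  →  h(f(pair(f(pair(0, 0), 0), b), f(k(b, pair(f(f(0, b), 0), pair(b, b))), 0)))   [R6 at 1.1.1.1]
2. h(f(pair(f(pair(0, 0), 0), b), f(k(b, pair(f(f(0, b), 0), pair(b, b))), 0)))  →  h(f(pair(0, b), f(k(b, pair(f(f(0, b), 0), pair(b, b))), 0)))   [R6 at 1.1.1]
3. h(f(pair(0, b), f(k(b, pair(f(f(0, b), 0), pair(b, b))), 0)))  →  h(f(k(b, pair(f(f(0, b), 0), pair(b, b))), 0))   [R6 at 1]
4. h(f(k(b, pair(f(f(0, b), 0), pair(b, b))), 0))  →  h(f(f(f(0, b), 0), 0))   [R4 at 1.1]
5. h(f(f(f(0, b), 0), 0))  →  h(f(f(b, 0), 0))   [R5 at 1.1.1]
6. h(f(f(b, 0), 0))  →  h(f(pair(0, 0), 0))   [R1 at 1.1]
7. h(f(pair(0, 0), 0))  →  h(0)   [R6 at 1]
8. h(0)  →  a   [R2 at ε]

a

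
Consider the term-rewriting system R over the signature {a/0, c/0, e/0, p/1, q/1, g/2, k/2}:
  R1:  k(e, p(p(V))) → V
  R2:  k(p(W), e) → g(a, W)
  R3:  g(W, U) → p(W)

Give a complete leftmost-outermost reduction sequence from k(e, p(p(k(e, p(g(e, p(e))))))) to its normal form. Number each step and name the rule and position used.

1. k(e, p(p(k(e, p(g(e, p(e)))))))  →  k(e, p(g(e, p(e))))   [R1 at ε]
2. k(e, p(g(e, p(e))))  →  k(e, p(p(e)))   [R3 at 2.1]
3. k(e, p(p(e)))  →  e   [R1 at ε]

e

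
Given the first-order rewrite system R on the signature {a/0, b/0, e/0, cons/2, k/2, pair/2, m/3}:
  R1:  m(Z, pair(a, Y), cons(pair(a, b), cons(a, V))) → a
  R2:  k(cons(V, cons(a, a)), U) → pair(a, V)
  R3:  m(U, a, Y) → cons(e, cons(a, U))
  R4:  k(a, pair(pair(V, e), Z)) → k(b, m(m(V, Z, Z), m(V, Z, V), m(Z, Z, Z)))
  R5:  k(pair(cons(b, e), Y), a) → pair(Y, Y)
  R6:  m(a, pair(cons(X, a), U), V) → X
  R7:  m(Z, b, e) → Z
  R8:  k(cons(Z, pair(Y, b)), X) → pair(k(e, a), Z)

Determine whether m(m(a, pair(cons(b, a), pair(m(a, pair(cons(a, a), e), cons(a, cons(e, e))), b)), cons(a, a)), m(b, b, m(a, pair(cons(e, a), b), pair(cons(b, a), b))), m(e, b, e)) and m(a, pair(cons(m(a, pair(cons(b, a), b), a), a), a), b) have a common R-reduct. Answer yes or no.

yes — NF(t₁) = b, NF(t₂) = b

Reduce t₁ = m(m(a, pair(cons(b, a), pair(m(a, pair(cons(a, a), e), cons(a, cons(e, e))), b)), cons(a, a)), m(b, b, m(a, pair(cons(e, a), b), pair(cons(b, a), b))), m(e, b, e)):
1. m(m(a, pair(cons(b, a), pair(m(a, pair(cons(a, a), e), cons(a, cons(e, e))), b)), cons(a, a)), m(b, b, m(a, pair(cons(e, a), b), pair(cons(b, a), b))), m(e, b, e))  →  m(b, m(b, b, m(a, pair(cons(e, a), b), pair(cons(b, a), b))), m(e, b, e))   [R6 at 1]
2. m(b, m(b, b, m(a, pair(cons(e, a), b), pair(cons(b, a), b))), m(e, b, e))  →  m(b, m(b, b, e), m(e, b, e))   [R6 at 2.3]
3. m(b, m(b, b, e), m(e, b, e))  →  m(b, b, m(e, b, e))   [R7 at 2]
4. m(b, b, m(e, b, e))  →  m(b, b, e)   [R7 at 3]
5. m(b, b, e)  →  b   [R7 at ε]

Reduce t₂ = m(a, pair(cons(m(a, pair(cons(b, a), b), a), a), a), b):
1. m(a, pair(cons(m(a, pair(cons(b, a), b), a), a), a), b)  →  m(a, pair(cons(b, a), b), a)   [R6 at ε]
2. m(a, pair(cons(b, a), b), a)  →  b   [R6 at ε]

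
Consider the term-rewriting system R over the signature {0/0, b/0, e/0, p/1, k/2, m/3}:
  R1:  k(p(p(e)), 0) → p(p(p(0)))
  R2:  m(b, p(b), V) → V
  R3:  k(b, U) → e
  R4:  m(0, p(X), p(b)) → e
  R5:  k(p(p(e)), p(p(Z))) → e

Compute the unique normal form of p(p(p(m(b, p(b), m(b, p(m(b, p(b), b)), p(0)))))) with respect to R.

p(p(p(p(0))))

1. p(p(p(m(b, p(b), m(b, p(m(b, p(b), b)), p(0))))))  →  p(p(p(m(b, p(m(b, p(b), b)), p(0)))))   [R2 at 1.1.1]
2. p(p(p(m(b, p(m(b, p(b), b)), p(0)))))  →  p(p(p(m(b, p(b), p(0)))))   [R2 at 1.1.1.2.1]
3. p(p(p(m(b, p(b), p(0)))))  →  p(p(p(p(0))))   [R2 at 1.1.1]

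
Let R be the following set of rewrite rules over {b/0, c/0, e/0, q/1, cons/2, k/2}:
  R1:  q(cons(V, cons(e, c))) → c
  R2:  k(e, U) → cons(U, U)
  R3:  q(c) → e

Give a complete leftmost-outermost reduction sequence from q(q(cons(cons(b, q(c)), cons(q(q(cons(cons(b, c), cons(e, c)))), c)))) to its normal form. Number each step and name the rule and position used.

1. q(q(cons(cons(b, q(c)), cons(q(q(cons(cons(b, c), cons(e, c)))), c))))  →  q(q(cons(cons(b, e), cons(q(q(cons(cons(b, c), cons(e, c)))), c))))   [R3 at 1.1.1.2]
2. q(q(cons(cons(b, e), cons(q(q(cons(cons(b, c), cons(e, c)))), c))))  →  q(q(cons(cons(b, e), cons(q(c), c))))   [R1 at 1.1.2.1.1]
3. q(q(cons(cons(b, e), cons(q(c), c))))  →  q(q(cons(cons(b, e), cons(e, c))))   [R3 at 1.1.2.1]
4. q(q(cons(cons(b, e), cons(e, c))))  →  q(c)   [R1 at 1]
5. q(c)  →  e   [R3 at ε]

e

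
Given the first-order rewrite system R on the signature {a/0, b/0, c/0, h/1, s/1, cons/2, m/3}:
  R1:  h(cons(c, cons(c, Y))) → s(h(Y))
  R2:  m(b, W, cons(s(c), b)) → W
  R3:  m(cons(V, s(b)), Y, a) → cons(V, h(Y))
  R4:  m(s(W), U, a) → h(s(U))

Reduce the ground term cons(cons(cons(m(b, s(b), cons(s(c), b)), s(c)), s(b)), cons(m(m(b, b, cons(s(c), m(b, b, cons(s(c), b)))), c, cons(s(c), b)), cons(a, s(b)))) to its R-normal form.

1. cons(cons(cons(m(b, s(b), cons(s(c), b)), s(c)), s(b)), cons(m(m(b, b, cons(s(c), m(b, b, cons(s(c), b)))), c, cons(s(c), b)), cons(a, s(b))))  →  cons(cons(cons(s(b), s(c)), s(b)), cons(m(m(b, b, cons(s(c), m(b, b, cons(s(c), b)))), c, cons(s(c), b)), cons(a, s(b))))   [R2 at 1.1.1]
2. cons(cons(cons(s(b), s(c)), s(b)), cons(m(m(b, b, cons(s(c), m(b, b, cons(s(c), b)))), c, cons(s(c), b)), cons(a, s(b))))  →  cons(cons(cons(s(b), s(c)), s(b)), cons(m(m(b, b, cons(s(c), b)), c, cons(s(c), b)), cons(a, s(b))))   [R2 at 2.1.1.3.2]
3. cons(cons(cons(s(b), s(c)), s(b)), cons(m(m(b, b, cons(s(c), b)), c, cons(s(c), b)), cons(a, s(b))))  →  cons(cons(cons(s(b), s(c)), s(b)), cons(m(b, c, cons(s(c), b)), cons(a, s(b))))   [R2 at 2.1.1]
4. cons(cons(cons(s(b), s(c)), s(b)), cons(m(b, c, cons(s(c), b)), cons(a, s(b))))  →  cons(cons(cons(s(b), s(c)), s(b)), cons(c, cons(a, s(b))))   [R2 at 2.1]

cons(cons(cons(s(b), s(c)), s(b)), cons(c, cons(a, s(b))))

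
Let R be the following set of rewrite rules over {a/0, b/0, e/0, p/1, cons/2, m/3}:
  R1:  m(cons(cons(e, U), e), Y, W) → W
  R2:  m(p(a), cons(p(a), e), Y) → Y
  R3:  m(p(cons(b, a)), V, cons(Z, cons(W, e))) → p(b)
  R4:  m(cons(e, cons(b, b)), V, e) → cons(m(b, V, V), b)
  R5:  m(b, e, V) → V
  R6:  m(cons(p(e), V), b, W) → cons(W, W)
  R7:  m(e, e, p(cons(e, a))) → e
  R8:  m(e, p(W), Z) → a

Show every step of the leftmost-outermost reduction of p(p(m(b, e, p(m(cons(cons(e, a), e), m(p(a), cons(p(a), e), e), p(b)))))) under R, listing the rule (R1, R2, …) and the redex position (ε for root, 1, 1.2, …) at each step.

p(p(p(p(b))))

1. p(p(m(b, e, p(m(cons(cons(e, a), e), m(p(a), cons(p(a), e), e), p(b))))))  →  p(p(p(m(cons(cons(e, a), e), m(p(a), cons(p(a), e), e), p(b)))))   [R5 at 1.1]
2. p(p(p(m(cons(cons(e, a), e), m(p(a), cons(p(a), e), e), p(b)))))  →  p(p(p(p(b))))   [R1 at 1.1.1]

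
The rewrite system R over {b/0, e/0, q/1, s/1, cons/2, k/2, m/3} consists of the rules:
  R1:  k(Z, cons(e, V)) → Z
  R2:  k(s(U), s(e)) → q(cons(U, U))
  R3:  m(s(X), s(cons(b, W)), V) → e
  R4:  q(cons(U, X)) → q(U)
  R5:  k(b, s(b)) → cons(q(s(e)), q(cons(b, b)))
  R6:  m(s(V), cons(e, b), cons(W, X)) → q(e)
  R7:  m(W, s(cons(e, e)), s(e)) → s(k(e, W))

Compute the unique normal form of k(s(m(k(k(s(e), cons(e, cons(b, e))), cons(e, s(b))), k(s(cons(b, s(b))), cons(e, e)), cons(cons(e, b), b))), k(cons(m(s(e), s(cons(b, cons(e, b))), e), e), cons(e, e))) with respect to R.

s(e)

1. k(s(m(k(k(s(e), cons(e, cons(b, e))), cons(e, s(b))), k(s(cons(b, s(b))), cons(e, e)), cons(cons(e, b), b))), k(cons(m(s(e), s(cons(b, cons(e, b))), e), e), cons(e, e)))  →  k(s(m(k(s(e), cons(e, cons(b, e))), k(s(cons(b, s(b))), cons(e, e)), cons(cons(e, b), b))), k(cons(m(s(e), s(cons(b, cons(e, b))), e), e), cons(e, e)))   [R1 at 1.1.1]
2. k(s(m(k(s(e), cons(e, cons(b, e))), k(s(cons(b, s(b))), cons(e, e)), cons(cons(e, b), b))), k(cons(m(s(e), s(cons(b, cons(e, b))), e), e), cons(e, e)))  →  k(s(m(s(e), k(s(cons(b, s(b))), cons(e, e)), cons(cons(e, b), b))), k(cons(m(s(e), s(cons(b, cons(e, b))), e), e), cons(e, e)))   [R1 at 1.1.1]
3. k(s(m(s(e), k(s(cons(b, s(b))), cons(e, e)), cons(cons(e, b), b))), k(cons(m(s(e), s(cons(b, cons(e, b))), e), e), cons(e, e)))  →  k(s(m(s(e), s(cons(b, s(b))), cons(cons(e, b), b))), k(cons(m(s(e), s(cons(b, cons(e, b))), e), e), cons(e, e)))   [R1 at 1.1.2]
4. k(s(m(s(e), s(cons(b, s(b))), cons(cons(e, b), b))), k(cons(m(s(e), s(cons(b, cons(e, b))), e), e), cons(e, e)))  →  k(s(e), k(cons(m(s(e), s(cons(b, cons(e, b))), e), e), cons(e, e)))   [R3 at 1.1]
5. k(s(e), k(cons(m(s(e), s(cons(b, cons(e, b))), e), e), cons(e, e)))  →  k(s(e), cons(m(s(e), s(cons(b, cons(e, b))), e), e))   [R1 at 2]
6. k(s(e), cons(m(s(e), s(cons(b, cons(e, b))), e), e))  →  k(s(e), cons(e, e))   [R3 at 2.1]
7. k(s(e), cons(e, e))  →  s(e)   [R1 at ε]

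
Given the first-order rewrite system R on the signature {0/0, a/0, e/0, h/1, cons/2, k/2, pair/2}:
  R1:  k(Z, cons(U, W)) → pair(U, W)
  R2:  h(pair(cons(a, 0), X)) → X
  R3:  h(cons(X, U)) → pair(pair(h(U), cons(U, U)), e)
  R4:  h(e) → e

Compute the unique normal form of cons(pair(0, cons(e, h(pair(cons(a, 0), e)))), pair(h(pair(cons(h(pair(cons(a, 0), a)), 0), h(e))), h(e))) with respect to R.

cons(pair(0, cons(e, e)), pair(e, e))

1. cons(pair(0, cons(e, h(pair(cons(a, 0), e)))), pair(h(pair(cons(h(pair(cons(a, 0), a)), 0), h(e))), h(e)))  →  cons(pair(0, cons(e, e)), pair(h(pair(cons(h(pair(cons(a, 0), a)), 0), h(e))), h(e)))   [R2 at 1.2.2]
2. cons(pair(0, cons(e, e)), pair(h(pair(cons(h(pair(cons(a, 0), a)), 0), h(e))), h(e)))  →  cons(pair(0, cons(e, e)), pair(h(pair(cons(a, 0), h(e))), h(e)))   [R2 at 2.1.1.1.1]
3. cons(pair(0, cons(e, e)), pair(h(pair(cons(a, 0), h(e))), h(e)))  →  cons(pair(0, cons(e, e)), pair(h(e), h(e)))   [R2 at 2.1]
4. cons(pair(0, cons(e, e)), pair(h(e), h(e)))  →  cons(pair(0, cons(e, e)), pair(e, h(e)))   [R4 at 2.1]
5. cons(pair(0, cons(e, e)), pair(e, h(e)))  →  cons(pair(0, cons(e, e)), pair(e, e))   [R4 at 2.2]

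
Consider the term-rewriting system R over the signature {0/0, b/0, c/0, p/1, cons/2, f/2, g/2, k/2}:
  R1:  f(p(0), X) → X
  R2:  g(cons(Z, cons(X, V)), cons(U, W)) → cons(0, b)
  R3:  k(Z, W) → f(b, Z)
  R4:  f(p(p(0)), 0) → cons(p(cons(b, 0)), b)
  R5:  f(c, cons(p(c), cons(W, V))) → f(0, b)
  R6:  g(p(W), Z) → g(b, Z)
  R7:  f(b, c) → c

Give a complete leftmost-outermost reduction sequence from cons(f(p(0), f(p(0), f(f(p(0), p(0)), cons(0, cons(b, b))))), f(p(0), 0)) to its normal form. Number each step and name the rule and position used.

cons(cons(0, cons(b, b)), 0)

1. cons(f(p(0), f(p(0), f(f(p(0), p(0)), cons(0, cons(b, b))))), f(p(0), 0))  →  cons(f(p(0), f(f(p(0), p(0)), cons(0, cons(b, b)))), f(p(0), 0))   [R1 at 1]
2. cons(f(p(0), f(f(p(0), p(0)), cons(0, cons(b, b)))), f(p(0), 0))  →  cons(f(f(p(0), p(0)), cons(0, cons(b, b))), f(p(0), 0))   [R1 at 1]
3. cons(f(f(p(0), p(0)), cons(0, cons(b, b))), f(p(0), 0))  →  cons(f(p(0), cons(0, cons(b, b))), f(p(0), 0))   [R1 at 1.1]
4. cons(f(p(0), cons(0, cons(b, b))), f(p(0), 0))  →  cons(cons(0, cons(b, b)), f(p(0), 0))   [R1 at 1]
5. cons(cons(0, cons(b, b)), f(p(0), 0))  →  cons(cons(0, cons(b, b)), 0)   [R1 at 2]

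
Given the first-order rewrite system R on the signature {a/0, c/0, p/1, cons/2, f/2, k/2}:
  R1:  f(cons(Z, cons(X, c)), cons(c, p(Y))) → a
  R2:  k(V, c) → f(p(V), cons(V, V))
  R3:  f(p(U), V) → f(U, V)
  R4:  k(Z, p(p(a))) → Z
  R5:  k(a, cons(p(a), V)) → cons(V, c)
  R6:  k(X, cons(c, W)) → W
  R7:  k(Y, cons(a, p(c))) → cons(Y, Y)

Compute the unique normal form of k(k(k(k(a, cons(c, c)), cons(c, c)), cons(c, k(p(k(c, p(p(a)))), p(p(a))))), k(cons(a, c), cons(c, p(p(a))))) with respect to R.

p(c)

1. k(k(k(k(a, cons(c, c)), cons(c, c)), cons(c, k(p(k(c, p(p(a)))), p(p(a))))), k(cons(a, c), cons(c, p(p(a)))))  →  k(k(p(k(c, p(p(a)))), p(p(a))), k(cons(a, c), cons(c, p(p(a)))))   [R6 at 1]
2. k(k(p(k(c, p(p(a)))), p(p(a))), k(cons(a, c), cons(c, p(p(a)))))  →  k(p(k(c, p(p(a)))), k(cons(a, c), cons(c, p(p(a)))))   [R4 at 1]
3. k(p(k(c, p(p(a)))), k(cons(a, c), cons(c, p(p(a)))))  →  k(p(c), k(cons(a, c), cons(c, p(p(a)))))   [R4 at 1.1]
4. k(p(c), k(cons(a, c), cons(c, p(p(a)))))  →  k(p(c), p(p(a)))   [R6 at 2]
5. k(p(c), p(p(a)))  →  p(c)   [R4 at ε]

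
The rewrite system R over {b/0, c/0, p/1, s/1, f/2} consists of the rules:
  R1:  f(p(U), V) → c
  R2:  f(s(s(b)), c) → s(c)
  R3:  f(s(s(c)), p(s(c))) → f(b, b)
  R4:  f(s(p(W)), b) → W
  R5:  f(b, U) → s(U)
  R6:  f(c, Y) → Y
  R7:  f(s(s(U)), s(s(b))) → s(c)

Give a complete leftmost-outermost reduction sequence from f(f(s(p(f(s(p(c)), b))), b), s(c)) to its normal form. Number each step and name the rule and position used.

s(c)

1. f(f(s(p(f(s(p(c)), b))), b), s(c))  →  f(f(s(p(c)), b), s(c))   [R4 at 1]
2. f(f(s(p(c)), b), s(c))  →  f(c, s(c))   [R4 at 1]
3. f(c, s(c))  →  s(c)   [R6 at ε]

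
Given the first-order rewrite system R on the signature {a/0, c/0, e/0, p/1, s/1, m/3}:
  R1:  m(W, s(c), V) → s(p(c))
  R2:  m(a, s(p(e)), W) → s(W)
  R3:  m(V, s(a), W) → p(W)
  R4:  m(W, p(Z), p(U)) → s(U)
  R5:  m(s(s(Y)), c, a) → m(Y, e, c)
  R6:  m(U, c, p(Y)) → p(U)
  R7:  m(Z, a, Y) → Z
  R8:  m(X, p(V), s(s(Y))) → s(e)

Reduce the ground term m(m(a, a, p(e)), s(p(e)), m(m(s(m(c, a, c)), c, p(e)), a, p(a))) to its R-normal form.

s(p(s(c)))

1. m(m(a, a, p(e)), s(p(e)), m(m(s(m(c, a, c)), c, p(e)), a, p(a)))  →  m(a, s(p(e)), m(m(s(m(c, a, c)), c, p(e)), a, p(a)))   [R7 at 1]
2. m(a, s(p(e)), m(m(s(m(c, a, c)), c, p(e)), a, p(a)))  →  s(m(m(s(m(c, a, c)), c, p(e)), a, p(a)))   [R2 at ε]
3. s(m(m(s(m(c, a, c)), c, p(e)), a, p(a)))  →  s(m(s(m(c, a, c)), c, p(e)))   [R7 at 1]
4. s(m(s(m(c, a, c)), c, p(e)))  →  s(p(s(m(c, a, c))))   [R6 at 1]
5. s(p(s(m(c, a, c))))  →  s(p(s(c)))   [R7 at 1.1.1]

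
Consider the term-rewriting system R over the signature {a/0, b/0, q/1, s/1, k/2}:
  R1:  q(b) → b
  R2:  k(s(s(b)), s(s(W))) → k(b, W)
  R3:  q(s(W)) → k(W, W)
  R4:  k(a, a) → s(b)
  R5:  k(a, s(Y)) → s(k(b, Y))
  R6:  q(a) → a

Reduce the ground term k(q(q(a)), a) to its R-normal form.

1. k(q(q(a)), a)  →  k(q(a), a)   [R6 at 1.1]
2. k(q(a), a)  →  k(a, a)   [R6 at 1]
3. k(a, a)  →  s(b)   [R4 at ε]

s(b)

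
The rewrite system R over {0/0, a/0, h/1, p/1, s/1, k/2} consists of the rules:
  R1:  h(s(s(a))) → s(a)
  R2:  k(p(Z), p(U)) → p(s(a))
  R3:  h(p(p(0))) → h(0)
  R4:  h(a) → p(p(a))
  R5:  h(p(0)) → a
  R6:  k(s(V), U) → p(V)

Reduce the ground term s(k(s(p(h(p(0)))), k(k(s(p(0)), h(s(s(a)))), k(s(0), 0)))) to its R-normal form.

s(p(p(a)))

1. s(k(s(p(h(p(0)))), k(k(s(p(0)), h(s(s(a)))), k(s(0), 0))))  →  s(p(p(h(p(0)))))   [R6 at 1]
2. s(p(p(h(p(0)))))  →  s(p(p(a)))   [R5 at 1.1.1]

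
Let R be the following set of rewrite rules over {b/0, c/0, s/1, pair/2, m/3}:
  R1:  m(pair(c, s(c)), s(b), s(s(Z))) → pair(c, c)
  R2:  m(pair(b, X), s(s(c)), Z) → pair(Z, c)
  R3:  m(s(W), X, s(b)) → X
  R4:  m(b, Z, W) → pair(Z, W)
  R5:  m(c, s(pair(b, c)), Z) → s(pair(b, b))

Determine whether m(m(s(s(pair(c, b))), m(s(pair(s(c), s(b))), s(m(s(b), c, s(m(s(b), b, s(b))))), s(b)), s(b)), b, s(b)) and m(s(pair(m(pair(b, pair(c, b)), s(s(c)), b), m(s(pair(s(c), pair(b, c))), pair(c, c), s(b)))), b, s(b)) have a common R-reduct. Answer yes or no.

Reduce t₁ = m(m(s(s(pair(c, b))), m(s(pair(s(c), s(b))), s(m(s(b), c, s(m(s(b), b, s(b))))), s(b)), s(b)), b, s(b)):
1. m(m(s(s(pair(c, b))), m(s(pair(s(c), s(b))), s(m(s(b), c, s(m(s(b), b, s(b))))), s(b)), s(b)), b, s(b))  →  m(m(s(pair(s(c), s(b))), s(m(s(b), c, s(m(s(b), b, s(b))))), s(b)), b, s(b))   [R3 at 1]
2. m(m(s(pair(s(c), s(b))), s(m(s(b), c, s(m(s(b), b, s(b))))), s(b)), b, s(b))  →  m(s(m(s(b), c, s(m(s(b), b, s(b))))), b, s(b))   [R3 at 1]
3. m(s(m(s(b), c, s(m(s(b), b, s(b))))), b, s(b))  →  b   [R3 at ε]

Reduce t₂ = m(s(pair(m(pair(b, pair(c, b)), s(s(c)), b), m(s(pair(s(c), pair(b, c))), pair(c, c), s(b)))), b, s(b)):
1. m(s(pair(m(pair(b, pair(c, b)), s(s(c)), b), m(s(pair(s(c), pair(b, c))), pair(c, c), s(b)))), b, s(b))  →  b   [R3 at ε]

yes — NF(t₁) = b, NF(t₂) = b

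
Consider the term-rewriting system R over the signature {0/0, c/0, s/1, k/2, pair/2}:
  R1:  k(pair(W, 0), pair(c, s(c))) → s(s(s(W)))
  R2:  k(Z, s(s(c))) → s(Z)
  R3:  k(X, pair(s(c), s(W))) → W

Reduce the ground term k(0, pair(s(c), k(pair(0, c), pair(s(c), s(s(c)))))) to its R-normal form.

c

1. k(0, pair(s(c), k(pair(0, c), pair(s(c), s(s(c))))))  →  k(0, pair(s(c), s(c)))   [R3 at 2.2]
2. k(0, pair(s(c), s(c)))  →  c   [R3 at ε]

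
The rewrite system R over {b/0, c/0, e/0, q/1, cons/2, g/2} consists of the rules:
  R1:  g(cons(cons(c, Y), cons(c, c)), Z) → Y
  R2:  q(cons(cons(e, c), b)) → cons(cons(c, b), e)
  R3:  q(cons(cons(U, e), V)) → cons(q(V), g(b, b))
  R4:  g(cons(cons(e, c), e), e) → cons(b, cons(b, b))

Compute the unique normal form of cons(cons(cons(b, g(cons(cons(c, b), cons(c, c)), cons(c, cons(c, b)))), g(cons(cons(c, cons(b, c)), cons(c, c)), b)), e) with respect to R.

cons(cons(cons(b, b), cons(b, c)), e)

1. cons(cons(cons(b, g(cons(cons(c, b), cons(c, c)), cons(c, cons(c, b)))), g(cons(cons(c, cons(b, c)), cons(c, c)), b)), e)  →  cons(cons(cons(b, b), g(cons(cons(c, cons(b, c)), cons(c, c)), b)), e)   [R1 at 1.1.2]
2. cons(cons(cons(b, b), g(cons(cons(c, cons(b, c)), cons(c, c)), b)), e)  →  cons(cons(cons(b, b), cons(b, c)), e)   [R1 at 1.2]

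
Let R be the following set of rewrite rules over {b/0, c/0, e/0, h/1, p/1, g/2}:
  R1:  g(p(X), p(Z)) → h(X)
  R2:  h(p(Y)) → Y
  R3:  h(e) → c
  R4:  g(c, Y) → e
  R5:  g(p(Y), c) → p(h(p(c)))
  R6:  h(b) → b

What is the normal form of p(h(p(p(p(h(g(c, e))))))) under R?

p(p(p(c)))

1. p(h(p(p(p(h(g(c, e)))))))  →  p(p(p(h(g(c, e)))))   [R2 at 1]
2. p(p(p(h(g(c, e)))))  →  p(p(p(h(e))))   [R4 at 1.1.1.1]
3. p(p(p(h(e))))  →  p(p(p(c)))   [R3 at 1.1.1]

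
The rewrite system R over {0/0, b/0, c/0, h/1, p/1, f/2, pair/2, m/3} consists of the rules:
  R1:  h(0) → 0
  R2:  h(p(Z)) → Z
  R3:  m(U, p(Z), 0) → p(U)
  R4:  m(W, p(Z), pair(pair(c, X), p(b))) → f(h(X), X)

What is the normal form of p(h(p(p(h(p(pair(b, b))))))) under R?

p(p(pair(b, b)))

1. p(h(p(p(h(p(pair(b, b)))))))  →  p(p(h(p(pair(b, b)))))   [R2 at 1]
2. p(p(h(p(pair(b, b)))))  →  p(p(pair(b, b)))   [R2 at 1.1]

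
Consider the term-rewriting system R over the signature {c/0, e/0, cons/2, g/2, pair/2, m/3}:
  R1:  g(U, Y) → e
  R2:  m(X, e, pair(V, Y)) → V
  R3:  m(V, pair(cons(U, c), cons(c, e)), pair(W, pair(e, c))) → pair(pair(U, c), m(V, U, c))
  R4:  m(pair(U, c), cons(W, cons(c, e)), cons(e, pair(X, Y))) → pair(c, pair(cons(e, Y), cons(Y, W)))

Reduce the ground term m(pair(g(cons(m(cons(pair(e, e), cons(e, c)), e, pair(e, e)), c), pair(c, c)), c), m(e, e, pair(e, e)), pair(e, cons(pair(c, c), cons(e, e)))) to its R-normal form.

1. m(pair(g(cons(m(cons(pair(e, e), cons(e, c)), e, pair(e, e)), c), pair(c, c)), c), m(e, e, pair(e, e)), pair(e, cons(pair(c, c), cons(e, e))))  →  m(pair(e, c), m(e, e, pair(e, e)), pair(e, cons(pair(c, c), cons(e, e))))   [R1 at 1.1]
2. m(pair(e, c), m(e, e, pair(e, e)), pair(e, cons(pair(c, c), cons(e, e))))  →  m(pair(e, c), e, pair(e, cons(pair(c, c), cons(e, e))))   [R2 at 2]
3. m(pair(e, c), e, pair(e, cons(pair(c, c), cons(e, e))))  →  e   [R2 at ε]

e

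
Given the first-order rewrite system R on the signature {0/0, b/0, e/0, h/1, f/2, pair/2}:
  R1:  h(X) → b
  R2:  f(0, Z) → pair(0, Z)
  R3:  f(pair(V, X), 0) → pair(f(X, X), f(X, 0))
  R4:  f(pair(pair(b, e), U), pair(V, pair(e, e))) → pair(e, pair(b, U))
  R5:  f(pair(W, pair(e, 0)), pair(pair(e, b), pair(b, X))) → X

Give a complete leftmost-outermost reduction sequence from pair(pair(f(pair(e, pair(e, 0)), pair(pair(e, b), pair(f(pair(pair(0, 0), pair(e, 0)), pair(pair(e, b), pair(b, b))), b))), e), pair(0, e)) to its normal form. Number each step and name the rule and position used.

pair(pair(b, e), pair(0, e))

1. pair(pair(f(pair(e, pair(e, 0)), pair(pair(e, b), pair(f(pair(pair(0, 0), pair(e, 0)), pair(pair(e, b), pair(b, b))), b))), e), pair(0, e))  →  pair(pair(f(pair(e, pair(e, 0)), pair(pair(e, b), pair(b, b))), e), pair(0, e))   [R5 at 1.1.2.2.1]
2. pair(pair(f(pair(e, pair(e, 0)), pair(pair(e, b), pair(b, b))), e), pair(0, e))  →  pair(pair(b, e), pair(0, e))   [R5 at 1.1]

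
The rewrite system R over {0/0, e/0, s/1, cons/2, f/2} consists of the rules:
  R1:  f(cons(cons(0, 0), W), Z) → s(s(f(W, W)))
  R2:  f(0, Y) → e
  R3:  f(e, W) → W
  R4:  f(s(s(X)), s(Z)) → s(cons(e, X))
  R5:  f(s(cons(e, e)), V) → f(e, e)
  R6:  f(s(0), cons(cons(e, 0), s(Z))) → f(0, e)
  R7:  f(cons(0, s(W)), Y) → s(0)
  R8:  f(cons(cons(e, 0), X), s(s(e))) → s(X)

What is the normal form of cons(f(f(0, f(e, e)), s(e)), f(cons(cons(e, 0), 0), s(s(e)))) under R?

cons(s(e), s(0))

1. cons(f(f(0, f(e, e)), s(e)), f(cons(cons(e, 0), 0), s(s(e))))  →  cons(f(e, s(e)), f(cons(cons(e, 0), 0), s(s(e))))   [R2 at 1.1]
2. cons(f(e, s(e)), f(cons(cons(e, 0), 0), s(s(e))))  →  cons(s(e), f(cons(cons(e, 0), 0), s(s(e))))   [R3 at 1]
3. cons(s(e), f(cons(cons(e, 0), 0), s(s(e))))  →  cons(s(e), s(0))   [R8 at 2]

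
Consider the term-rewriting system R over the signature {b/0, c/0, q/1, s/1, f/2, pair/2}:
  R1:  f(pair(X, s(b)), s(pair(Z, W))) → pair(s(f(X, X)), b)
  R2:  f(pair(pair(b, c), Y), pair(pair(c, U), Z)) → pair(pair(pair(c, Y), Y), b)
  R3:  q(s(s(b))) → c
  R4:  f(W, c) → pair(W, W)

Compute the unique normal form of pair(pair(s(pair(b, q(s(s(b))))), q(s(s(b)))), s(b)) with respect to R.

1. pair(pair(s(pair(b, q(s(s(b))))), q(s(s(b)))), s(b))  →  pair(pair(s(pair(b, c)), q(s(s(b)))), s(b))   [R3 at 1.1.1.2]
2. pair(pair(s(pair(b, c)), q(s(s(b)))), s(b))  →  pair(pair(s(pair(b, c)), c), s(b))   [R3 at 1.2]

pair(pair(s(pair(b, c)), c), s(b))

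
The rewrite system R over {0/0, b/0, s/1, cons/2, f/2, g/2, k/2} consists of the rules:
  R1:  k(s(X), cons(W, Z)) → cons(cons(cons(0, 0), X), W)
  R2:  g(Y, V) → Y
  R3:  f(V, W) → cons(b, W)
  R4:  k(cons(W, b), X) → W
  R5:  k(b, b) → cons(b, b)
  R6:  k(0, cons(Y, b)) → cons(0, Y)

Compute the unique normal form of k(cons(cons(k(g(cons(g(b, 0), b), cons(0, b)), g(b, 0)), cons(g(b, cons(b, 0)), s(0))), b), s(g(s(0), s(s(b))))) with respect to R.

cons(b, cons(b, s(0)))

1. k(cons(cons(k(g(cons(g(b, 0), b), cons(0, b)), g(b, 0)), cons(g(b, cons(b, 0)), s(0))), b), s(g(s(0), s(s(b)))))  →  cons(k(g(cons(g(b, 0), b), cons(0, b)), g(b, 0)), cons(g(b, cons(b, 0)), s(0)))   [R4 at ε]
2. cons(k(g(cons(g(b, 0), b), cons(0, b)), g(b, 0)), cons(g(b, cons(b, 0)), s(0)))  →  cons(k(cons(g(b, 0), b), g(b, 0)), cons(g(b, cons(b, 0)), s(0)))   [R2 at 1.1]
3. cons(k(cons(g(b, 0), b), g(b, 0)), cons(g(b, cons(b, 0)), s(0)))  →  cons(g(b, 0), cons(g(b, cons(b, 0)), s(0)))   [R4 at 1]
4. cons(g(b, 0), cons(g(b, cons(b, 0)), s(0)))  →  cons(b, cons(g(b, cons(b, 0)), s(0)))   [R2 at 1]
5. cons(b, cons(g(b, cons(b, 0)), s(0)))  →  cons(b, cons(b, s(0)))   [R2 at 2.1]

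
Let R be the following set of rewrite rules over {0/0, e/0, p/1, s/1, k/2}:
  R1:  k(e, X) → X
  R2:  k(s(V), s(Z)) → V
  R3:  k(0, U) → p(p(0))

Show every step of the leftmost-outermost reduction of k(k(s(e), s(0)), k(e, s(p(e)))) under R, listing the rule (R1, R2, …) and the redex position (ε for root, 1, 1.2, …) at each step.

s(p(e))

1. k(k(s(e), s(0)), k(e, s(p(e))))  →  k(e, k(e, s(p(e))))   [R2 at 1]
2. k(e, k(e, s(p(e))))  →  k(e, s(p(e)))   [R1 at ε]
3. k(e, s(p(e)))  →  s(p(e))   [R1 at ε]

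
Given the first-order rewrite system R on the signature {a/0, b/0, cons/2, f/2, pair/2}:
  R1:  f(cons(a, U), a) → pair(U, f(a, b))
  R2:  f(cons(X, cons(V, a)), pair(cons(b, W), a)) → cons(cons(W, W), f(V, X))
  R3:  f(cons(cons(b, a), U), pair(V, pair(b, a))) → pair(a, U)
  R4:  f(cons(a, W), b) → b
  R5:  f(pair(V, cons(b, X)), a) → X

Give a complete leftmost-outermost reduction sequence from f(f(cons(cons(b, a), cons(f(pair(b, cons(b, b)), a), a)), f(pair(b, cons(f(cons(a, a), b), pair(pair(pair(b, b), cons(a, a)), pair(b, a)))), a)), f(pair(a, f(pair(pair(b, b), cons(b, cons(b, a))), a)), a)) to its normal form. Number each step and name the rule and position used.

a

1. f(f(cons(cons(b, a), cons(f(pair(b, cons(b, b)), a), a)), f(pair(b, cons(f(cons(a, a), b), pair(pair(pair(b, b), cons(a, a)), pair(b, a)))), a)), f(pair(a, f(pair(pair(b, b), cons(b, cons(b, a))), a)), a))  →  f(f(cons(cons(b, a), cons(b, a)), f(pair(b, cons(f(cons(a, a), b), pair(pair(pair(b, b), cons(a, a)), pair(b, a)))), a)), f(pair(a, f(pair(pair(b, b), cons(b, cons(b, a))), a)), a))   [R5 at 1.1.2.1]
2. f(f(cons(cons(b, a), cons(b, a)), f(pair(b, cons(f(cons(a, a), b), pair(pair(pair(b, b), cons(a, a)), pair(b, a)))), a)), f(pair(a, f(pair(pair(b, b), cons(b, cons(b, a))), a)), a))  →  f(f(cons(cons(b, a), cons(b, a)), f(pair(b, cons(b, pair(pair(pair(b, b), cons(a, a)), pair(b, a)))), a)), f(pair(a, f(pair(pair(b, b), cons(b, cons(b, a))), a)), a))   [R4 at 1.2.1.2.1]
3. f(f(cons(cons(b, a), cons(b, a)), f(pair(b, cons(b, pair(pair(pair(b, b), cons(a, a)), pair(b, a)))), a)), f(pair(a, f(pair(pair(b, b), cons(b, cons(b, a))), a)), a))  →  f(f(cons(cons(b, a), cons(b, a)), pair(pair(pair(b, b), cons(a, a)), pair(b, a))), f(pair(a, f(pair(pair(b, b), cons(b, cons(b, a))), a)), a))   [R5 at 1.2]
4. f(f(cons(cons(b, a), cons(b, a)), pair(pair(pair(b, b), cons(a, a)), pair(b, a))), f(pair(a, f(pair(pair(b, b), cons(b, cons(b, a))), a)), a))  →  f(pair(a, cons(b, a)), f(pair(a, f(pair(pair(b, b), cons(b, cons(b, a))), a)), a))   [R3 at 1]
5. f(pair(a, cons(b, a)), f(pair(a, f(pair(pair(b, b), cons(b, cons(b, a))), a)), a))  →  f(pair(a, cons(b, a)), f(pair(a, cons(b, a)), a))   [R5 at 2.1.2]
6. f(pair(a, cons(b, a)), f(pair(a, cons(b, a)), a))  →  f(pair(a, cons(b, a)), a)   [R5 at 2]
7. f(pair(a, cons(b, a)), a)  →  a   [R5 at ε]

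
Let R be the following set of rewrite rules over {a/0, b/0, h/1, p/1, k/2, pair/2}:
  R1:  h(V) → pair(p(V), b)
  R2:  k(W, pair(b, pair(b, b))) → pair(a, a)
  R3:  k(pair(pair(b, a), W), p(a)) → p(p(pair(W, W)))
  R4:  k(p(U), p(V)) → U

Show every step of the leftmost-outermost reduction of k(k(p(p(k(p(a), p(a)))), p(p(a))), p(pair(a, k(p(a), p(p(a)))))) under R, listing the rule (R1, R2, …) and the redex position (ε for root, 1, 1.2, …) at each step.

a

1. k(k(p(p(k(p(a), p(a)))), p(p(a))), p(pair(a, k(p(a), p(p(a))))))  →  k(p(k(p(a), p(a))), p(pair(a, k(p(a), p(p(a))))))   [R4 at 1]
2. k(p(k(p(a), p(a))), p(pair(a, k(p(a), p(p(a))))))  →  k(p(a), p(a))   [R4 at ε]
3. k(p(a), p(a))  →  a   [R4 at ε]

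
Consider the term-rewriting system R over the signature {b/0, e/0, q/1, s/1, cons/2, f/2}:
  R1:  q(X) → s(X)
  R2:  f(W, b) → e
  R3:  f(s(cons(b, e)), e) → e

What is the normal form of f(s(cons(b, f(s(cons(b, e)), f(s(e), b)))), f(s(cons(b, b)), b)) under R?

e

1. f(s(cons(b, f(s(cons(b, e)), f(s(e), b)))), f(s(cons(b, b)), b))  →  f(s(cons(b, f(s(cons(b, e)), e))), f(s(cons(b, b)), b))   [R2 at 1.1.2.2]
2. f(s(cons(b, f(s(cons(b, e)), e))), f(s(cons(b, b)), b))  →  f(s(cons(b, e)), f(s(cons(b, b)), b))   [R3 at 1.1.2]
3. f(s(cons(b, e)), f(s(cons(b, b)), b))  →  f(s(cons(b, e)), e)   [R2 at 2]
4. f(s(cons(b, e)), e)  →  e   [R3 at ε]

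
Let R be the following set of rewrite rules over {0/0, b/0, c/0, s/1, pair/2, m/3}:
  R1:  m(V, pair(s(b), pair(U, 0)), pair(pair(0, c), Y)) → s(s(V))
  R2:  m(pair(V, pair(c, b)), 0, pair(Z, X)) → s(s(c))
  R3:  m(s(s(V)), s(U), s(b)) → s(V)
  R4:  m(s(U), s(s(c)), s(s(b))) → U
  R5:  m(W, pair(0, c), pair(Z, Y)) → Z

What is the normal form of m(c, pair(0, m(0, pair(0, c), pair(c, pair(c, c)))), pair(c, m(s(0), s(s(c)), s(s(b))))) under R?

c

1. m(c, pair(0, m(0, pair(0, c), pair(c, pair(c, c)))), pair(c, m(s(0), s(s(c)), s(s(b)))))  →  m(c, pair(0, c), pair(c, m(s(0), s(s(c)), s(s(b)))))   [R5 at 2.2]
2. m(c, pair(0, c), pair(c, m(s(0), s(s(c)), s(s(b)))))  →  c   [R5 at ε]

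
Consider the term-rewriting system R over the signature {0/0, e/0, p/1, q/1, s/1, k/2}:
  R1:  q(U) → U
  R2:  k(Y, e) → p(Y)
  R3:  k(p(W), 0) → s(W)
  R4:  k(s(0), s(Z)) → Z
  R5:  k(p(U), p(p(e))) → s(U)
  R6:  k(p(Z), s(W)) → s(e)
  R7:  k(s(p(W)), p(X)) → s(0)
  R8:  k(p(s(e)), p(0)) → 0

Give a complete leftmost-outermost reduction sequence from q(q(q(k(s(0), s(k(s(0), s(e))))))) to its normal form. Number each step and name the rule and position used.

e

1. q(q(q(k(s(0), s(k(s(0), s(e)))))))  →  q(q(k(s(0), s(k(s(0), s(e))))))   [R1 at ε]
2. q(q(k(s(0), s(k(s(0), s(e))))))  →  q(k(s(0), s(k(s(0), s(e)))))   [R1 at ε]
3. q(k(s(0), s(k(s(0), s(e)))))  →  k(s(0), s(k(s(0), s(e))))   [R1 at ε]
4. k(s(0), s(k(s(0), s(e))))  →  k(s(0), s(e))   [R4 at ε]
5. k(s(0), s(e))  →  e   [R4 at ε]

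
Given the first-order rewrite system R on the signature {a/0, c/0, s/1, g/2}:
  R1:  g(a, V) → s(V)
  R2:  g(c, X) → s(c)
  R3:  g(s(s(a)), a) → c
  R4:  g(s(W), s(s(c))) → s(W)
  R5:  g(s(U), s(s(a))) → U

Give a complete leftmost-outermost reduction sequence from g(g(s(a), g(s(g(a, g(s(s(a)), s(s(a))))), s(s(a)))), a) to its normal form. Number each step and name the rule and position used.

1. g(g(s(a), g(s(g(a, g(s(s(a)), s(s(a))))), s(s(a)))), a)  →  g(g(s(a), g(a, g(s(s(a)), s(s(a))))), a)   [R5 at 1.2]
2. g(g(s(a), g(a, g(s(s(a)), s(s(a))))), a)  →  g(g(s(a), s(g(s(s(a)), s(s(a))))), a)   [R1 at 1.2]
3. g(g(s(a), s(g(s(s(a)), s(s(a))))), a)  →  g(g(s(a), s(s(a))), a)   [R5 at 1.2.1]
4. g(g(s(a), s(s(a))), a)  →  g(a, a)   [R5 at 1]
5. g(a, a)  →  s(a)   [R1 at ε]

s(a)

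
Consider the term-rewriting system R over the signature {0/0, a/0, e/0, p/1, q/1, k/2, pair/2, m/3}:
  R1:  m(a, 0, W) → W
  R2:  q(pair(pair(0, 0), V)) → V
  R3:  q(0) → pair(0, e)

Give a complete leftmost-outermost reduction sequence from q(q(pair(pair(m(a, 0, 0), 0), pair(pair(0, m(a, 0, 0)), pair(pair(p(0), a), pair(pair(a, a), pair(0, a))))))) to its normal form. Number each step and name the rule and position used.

pair(pair(p(0), a), pair(pair(a, a), pair(0, a)))

1. q(q(pair(pair(m(a, 0, 0), 0), pair(pair(0, m(a, 0, 0)), pair(pair(p(0), a), pair(pair(a, a), pair(0, a)))))))  →  q(q(pair(pair(0, 0), pair(pair(0, m(a, 0, 0)), pair(pair(p(0), a), pair(pair(a, a), pair(0, a)))))))   [R1 at 1.1.1.1]
2. q(q(pair(pair(0, 0), pair(pair(0, m(a, 0, 0)), pair(pair(p(0), a), pair(pair(a, a), pair(0, a)))))))  →  q(pair(pair(0, m(a, 0, 0)), pair(pair(p(0), a), pair(pair(a, a), pair(0, a)))))   [R2 at 1]
3. q(pair(pair(0, m(a, 0, 0)), pair(pair(p(0), a), pair(pair(a, a), pair(0, a)))))  →  q(pair(pair(0, 0), pair(pair(p(0), a), pair(pair(a, a), pair(0, a)))))   [R1 at 1.1.2]
4. q(pair(pair(0, 0), pair(pair(p(0), a), pair(pair(a, a), pair(0, a)))))  →  pair(pair(p(0), a), pair(pair(a, a), pair(0, a)))   [R2 at ε]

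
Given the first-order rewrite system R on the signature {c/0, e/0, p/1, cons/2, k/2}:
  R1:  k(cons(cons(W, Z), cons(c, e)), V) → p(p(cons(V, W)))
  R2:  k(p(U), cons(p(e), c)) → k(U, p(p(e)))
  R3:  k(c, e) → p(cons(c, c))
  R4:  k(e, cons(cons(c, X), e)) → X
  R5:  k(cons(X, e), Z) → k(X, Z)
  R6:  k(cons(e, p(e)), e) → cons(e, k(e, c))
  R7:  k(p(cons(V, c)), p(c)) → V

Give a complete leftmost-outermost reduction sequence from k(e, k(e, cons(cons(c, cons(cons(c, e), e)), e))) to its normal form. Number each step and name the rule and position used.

e

1. k(e, k(e, cons(cons(c, cons(cons(c, e), e)), e)))  →  k(e, cons(cons(c, e), e))   [R4 at 2]
2. k(e, cons(cons(c, e), e))  →  e   [R4 at ε]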